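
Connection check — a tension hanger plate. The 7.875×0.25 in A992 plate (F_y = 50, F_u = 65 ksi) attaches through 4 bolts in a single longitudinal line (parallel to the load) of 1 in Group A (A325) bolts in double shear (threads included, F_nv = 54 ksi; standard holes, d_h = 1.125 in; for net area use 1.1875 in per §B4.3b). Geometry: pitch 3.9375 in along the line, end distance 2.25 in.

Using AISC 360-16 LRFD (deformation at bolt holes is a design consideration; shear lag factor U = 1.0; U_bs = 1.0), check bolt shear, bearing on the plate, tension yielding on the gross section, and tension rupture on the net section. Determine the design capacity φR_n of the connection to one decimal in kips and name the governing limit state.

Bolt shear: A_b = π(1)²/4 = 0.7854 in². φR_n = 0.75 × 54 × 0.7854 × 4 × 2 = 254.5 kips.
Bearing (0.25 in plate, F_u = 65 ksi): end bolts L_c = 2.25 − 1.125/2 = 1.6875, R_n = min(1.2×1.6875×0.25×65, 2.4×1×0.25×65) = 32.906 kips/bolt; interior L_c = 3.9375 − 1.125 = 2.8125, R_n = 39 kips/bolt. φR_n = 0.75 × (1×32.906 + 3×39) = 112.4 kips.
Tension yield (gross): A_g = 7.875×0.25 = 1.9688 in². φR_n = 0.90 × 50 × 1.9688 = 88.6 kips.
Tension rupture (net): A_n = (7.875 − 1×1.1875)×0.25 = 1.6719 in² (U = 1.0, A_e = A_n). φR_n = 0.75 × 65 × 1.6719 = 81.5 kips.
Governing: min(254.5, 112.4, 88.6, 81.5) = 81.5 kips → net-section rupture.

81.5 kips (net-section rupture governs)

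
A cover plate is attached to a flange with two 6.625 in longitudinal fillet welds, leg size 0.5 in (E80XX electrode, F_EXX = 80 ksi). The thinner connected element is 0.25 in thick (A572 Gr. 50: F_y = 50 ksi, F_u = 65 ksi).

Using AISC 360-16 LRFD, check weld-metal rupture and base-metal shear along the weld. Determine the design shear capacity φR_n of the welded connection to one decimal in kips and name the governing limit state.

96.9 kips (base-metal shear governs)

Weld metal: throat = 0.707×0.5 = 0.3535 in, L = 2×6.625 = 13.25 in. φR_n = 0.75 × 0.6 × 80 × 0.3535 × 13.25 = 168.6 kips.
Base metal shear (0.25 in plate): yield φR_n = 1.0×0.6×50×0.25×13.25 = 99.4 kips; rupture φR_n = 0.75×0.6×65×0.25×13.25 = 96.9 kips; take 96.9 kips (rupture).
Governing: min(168.6, 96.9) = 96.9 kips → base-metal shear.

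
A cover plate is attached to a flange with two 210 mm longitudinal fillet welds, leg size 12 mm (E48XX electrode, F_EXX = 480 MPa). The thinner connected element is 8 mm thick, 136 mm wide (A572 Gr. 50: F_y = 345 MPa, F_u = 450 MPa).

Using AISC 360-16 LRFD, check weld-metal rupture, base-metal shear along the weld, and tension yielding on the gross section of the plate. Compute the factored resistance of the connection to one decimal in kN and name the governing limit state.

Weld metal: throat = 0.707×12 = 8.484 mm, L = 2×210 = 420 mm. φR_n = 0.75 × 0.6 × 480 × 8.484 × 420 = 769.7 kN.
Base metal shear (8 mm plate): yield φR_n = 1.0×0.6×345×8×420 = 695.5 kN; rupture φR_n = 0.75×0.6×450×8×420 = 680.4 kN; take 680.4 kN (rupture).
Tension yield (gross): A_g = 136×8 = 1088 mm². φR_n = 0.90 × 345 × 1088 = 337.8 kN.
Governing: min(769.7, 680.4, 337.8) = 337.8 kN → gross-section yield.

337.8 kN (gross-section yield governs)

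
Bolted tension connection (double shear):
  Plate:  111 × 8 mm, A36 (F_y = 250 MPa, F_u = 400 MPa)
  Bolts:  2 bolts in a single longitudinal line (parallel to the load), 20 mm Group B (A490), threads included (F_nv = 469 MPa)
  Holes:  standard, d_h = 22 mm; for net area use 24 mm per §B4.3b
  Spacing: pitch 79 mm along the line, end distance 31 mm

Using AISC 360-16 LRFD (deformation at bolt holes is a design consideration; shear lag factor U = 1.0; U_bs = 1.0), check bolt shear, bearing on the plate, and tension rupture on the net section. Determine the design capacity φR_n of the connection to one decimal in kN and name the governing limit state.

Bolt shear: A_b = π(20)²/4 = 314.16 mm². φR_n = 0.75 × 469 × 314.16 × 2 × 2 = 442.0 kN.
Bearing (8 mm plate, F_u = 400 MPa): end bolts L_c = 31 − 22/2 = 20, R_n = min(1.2×20×8×400, 2.4×20×8×400) = 76.8 kN/bolt; interior L_c = 79 − 22 = 57, R_n = 153.6 kN/bolt. φR_n = 0.75 × (1×76.8 + 1×153.6) = 172.8 kN.
Tension rupture (net): A_n = (111 − 1×24)×8 = 696 mm² (U = 1.0, A_e = A_n). φR_n = 0.75 × 400 × 696 = 208.8 kN.
Governing: min(442.0, 172.8, 208.8) = 172.8 kN → bearing.

172.8 kN (bearing governs)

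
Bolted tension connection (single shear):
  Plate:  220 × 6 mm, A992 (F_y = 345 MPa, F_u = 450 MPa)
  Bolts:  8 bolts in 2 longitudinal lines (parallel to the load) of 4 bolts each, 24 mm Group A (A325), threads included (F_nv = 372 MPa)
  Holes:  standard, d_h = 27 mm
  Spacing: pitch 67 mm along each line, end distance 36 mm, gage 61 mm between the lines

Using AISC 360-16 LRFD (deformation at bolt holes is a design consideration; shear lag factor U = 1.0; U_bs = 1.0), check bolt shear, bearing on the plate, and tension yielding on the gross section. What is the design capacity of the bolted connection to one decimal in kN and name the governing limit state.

409.9 kN (gross-section yield governs)

Bolt shear: A_b = π(24)²/4 = 452.39 mm². φR_n = 0.75 × 372 × 452.39 × 8 × 1 = 1009.7 kN.
Bearing (6 mm plate, F_u = 450 MPa): end bolts L_c = 36 − 27/2 = 22.5, R_n = min(1.2×22.5×6×450, 2.4×24×6×450) = 72.9 kN/bolt; interior L_c = 67 − 27 = 40, R_n = 129.6 kN/bolt. φR_n = 0.75 × (2×72.9 + 6×129.6) = 692.6 kN.
Tension yield (gross): A_g = 220×6 = 1320 mm². φR_n = 0.90 × 345 × 1320 = 409.9 kN.
Governing: min(1009.7, 692.6, 409.9) = 409.9 kN → gross-section yield.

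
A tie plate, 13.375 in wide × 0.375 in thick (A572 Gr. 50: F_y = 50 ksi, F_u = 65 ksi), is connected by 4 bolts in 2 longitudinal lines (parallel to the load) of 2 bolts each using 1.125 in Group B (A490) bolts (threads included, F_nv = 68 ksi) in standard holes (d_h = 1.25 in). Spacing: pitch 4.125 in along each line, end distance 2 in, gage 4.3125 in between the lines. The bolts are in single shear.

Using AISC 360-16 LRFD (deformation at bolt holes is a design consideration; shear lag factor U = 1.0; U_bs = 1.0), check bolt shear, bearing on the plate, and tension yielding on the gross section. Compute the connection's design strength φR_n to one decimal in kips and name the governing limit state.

Bolt shear: A_b = π(1.125)²/4 = 0.99402 in². φR_n = 0.75 × 68 × 0.99402 × 4 × 1 = 202.8 kips.
Bearing (0.375 in plate, F_u = 65 ksi): end bolts L_c = 2 − 1.25/2 = 1.375, R_n = min(1.2×1.375×0.375×65, 2.4×1.125×0.375×65) = 40.219 kips/bolt; interior L_c = 4.125 − 1.25 = 2.875, R_n = 65.813 kips/bolt. φR_n = 0.75 × (2×40.219 + 2×65.813) = 159.0 kips.
Tension yield (gross): A_g = 13.375×0.375 = 5.0156 in². φR_n = 0.90 × 50 × 5.0156 = 225.7 kips.
Governing: min(202.8, 159.0, 225.7) = 159.0 kips → bearing.

159.0 kips (bearing governs)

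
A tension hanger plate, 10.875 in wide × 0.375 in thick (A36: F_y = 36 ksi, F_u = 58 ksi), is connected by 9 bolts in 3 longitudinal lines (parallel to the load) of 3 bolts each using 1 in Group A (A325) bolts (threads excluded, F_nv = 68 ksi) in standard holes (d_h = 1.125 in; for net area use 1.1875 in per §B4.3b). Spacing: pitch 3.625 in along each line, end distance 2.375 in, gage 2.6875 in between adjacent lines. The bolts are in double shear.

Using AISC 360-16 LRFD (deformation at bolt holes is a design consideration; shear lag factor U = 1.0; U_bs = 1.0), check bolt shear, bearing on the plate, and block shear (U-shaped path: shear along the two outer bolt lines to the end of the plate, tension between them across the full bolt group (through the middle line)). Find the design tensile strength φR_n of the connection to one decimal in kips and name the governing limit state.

165.9 kips (block shear governs)

Bolt shear: A_b = π(1)²/4 = 0.7854 in². φR_n = 0.75 × 68 × 0.7854 × 9 × 2 = 721.0 kips.
Bearing (0.375 in plate, F_u = 58 ksi): end bolts L_c = 2.375 − 1.125/2 = 1.8125, R_n = min(1.2×1.8125×0.375×58, 2.4×1×0.375×58) = 47.306 kips/bolt; interior L_c = 3.625 − 1.125 = 2.5, R_n = 52.2 kips/bolt. φR_n = 0.75 × (3×47.306 + 6×52.2) = 341.3 kips.
Block shear: shear path 2×[2.375+2×3.625] = 2×9.625 in, A_gv = 7.2188, A_nv = 2×(9.625 − 2.5×1.1875)×0.375 = 4.9922 in²; tension across gage: (5.375 − 2×1.1875)×0.375 = 1.125 in². R_n = min(0.6×58×4.9922, 0.6×36×7.2188) + 1.0×58×1.125 = min(173.73, 155.93) + 65.25 = 221.18 kips. φR_n = 0.75 × 221.18 = 165.9 kips.
Governing: min(721.0, 341.3, 165.9) = 165.9 kips → block shear.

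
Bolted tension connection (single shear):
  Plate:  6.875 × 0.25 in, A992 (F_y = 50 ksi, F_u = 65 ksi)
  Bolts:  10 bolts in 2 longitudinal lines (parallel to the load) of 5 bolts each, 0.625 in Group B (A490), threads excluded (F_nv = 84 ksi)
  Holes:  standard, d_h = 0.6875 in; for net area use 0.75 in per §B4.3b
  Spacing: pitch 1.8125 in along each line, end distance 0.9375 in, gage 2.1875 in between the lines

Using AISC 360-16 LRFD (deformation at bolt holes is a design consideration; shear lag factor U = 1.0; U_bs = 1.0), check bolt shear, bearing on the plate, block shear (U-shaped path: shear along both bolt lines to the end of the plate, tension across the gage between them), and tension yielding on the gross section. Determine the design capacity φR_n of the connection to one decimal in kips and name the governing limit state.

Bolt shear: A_b = π(0.625)²/4 = 0.3068 in². φR_n = 0.75 × 84 × 0.3068 × 10 × 1 = 193.3 kips.
Bearing (0.25 in plate, F_u = 65 ksi): end bolts L_c = 0.9375 − 0.6875/2 = 0.59375, R_n = min(1.2×0.59375×0.25×65, 2.4×0.625×0.25×65) = 11.578 kips/bolt; interior L_c = 1.8125 − 0.6875 = 1.125, R_n = 21.938 kips/bolt. φR_n = 0.75 × (2×11.578 + 8×21.938) = 149.0 kips.
Block shear: shear path 2×[0.9375+4×1.8125] = 2×8.1875 in, A_gv = 4.0938, A_nv = 2×(8.1875 − 4.5×0.75)×0.25 = 2.4063 in²; tension across gage: (2.1875 − 1×0.75)×0.25 = 0.35938 in². R_n = min(0.6×65×2.4063, 0.6×50×4.0938) + 1.0×65×0.35938 = min(93.846, 122.81) + 23.36 = 117.21 kips. φR_n = 0.75 × 117.21 = 87.9 kips.
Tension yield (gross): A_g = 6.875×0.25 = 1.7188 in². φR_n = 0.90 × 50 × 1.7188 = 77.3 kips.
Governing: min(193.3, 149.0, 87.9, 77.3) = 77.3 kips → gross-section yield.

77.3 kips (gross-section yield governs)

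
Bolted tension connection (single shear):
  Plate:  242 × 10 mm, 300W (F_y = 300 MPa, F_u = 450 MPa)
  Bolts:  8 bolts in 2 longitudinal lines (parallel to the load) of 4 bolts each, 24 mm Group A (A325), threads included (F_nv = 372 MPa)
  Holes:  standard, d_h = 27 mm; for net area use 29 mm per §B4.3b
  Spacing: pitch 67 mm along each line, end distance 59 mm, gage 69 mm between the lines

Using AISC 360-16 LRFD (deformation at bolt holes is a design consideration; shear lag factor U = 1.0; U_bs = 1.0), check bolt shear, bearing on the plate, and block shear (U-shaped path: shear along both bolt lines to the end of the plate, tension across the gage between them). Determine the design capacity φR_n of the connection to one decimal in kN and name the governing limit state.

Bolt shear: A_b = π(24)²/4 = 452.39 mm². φR_n = 0.75 × 372 × 452.39 × 8 × 1 = 1009.7 kN.
Bearing (10 mm plate, F_u = 450 MPa): end bolts L_c = 59 − 27/2 = 45.5, R_n = min(1.2×45.5×10×450, 2.4×24×10×450) = 245.7 kN/bolt; interior L_c = 67 − 27 = 40, R_n = 216 kN/bolt. φR_n = 0.75 × (2×245.7 + 6×216) = 1340.6 kN.
Block shear: shear path 2×[59+3×67] = 2×260 mm, A_gv = 5200, A_nv = 2×(260 − 3.5×29)×10 = 3170 mm²; tension across gage: (69 − 1×29)×10 = 400 mm². R_n = min(0.6×450×3170, 0.6×300×5200) + 1.0×450×400 = min(855.9, 936) + 180 = 1035.9 kN. φR_n = 0.75 × 1035.9 = 776.9 kN.
Governing: min(1009.7, 1340.6, 776.9) = 776.9 kN → block shear.

776.9 kN (block shear governs)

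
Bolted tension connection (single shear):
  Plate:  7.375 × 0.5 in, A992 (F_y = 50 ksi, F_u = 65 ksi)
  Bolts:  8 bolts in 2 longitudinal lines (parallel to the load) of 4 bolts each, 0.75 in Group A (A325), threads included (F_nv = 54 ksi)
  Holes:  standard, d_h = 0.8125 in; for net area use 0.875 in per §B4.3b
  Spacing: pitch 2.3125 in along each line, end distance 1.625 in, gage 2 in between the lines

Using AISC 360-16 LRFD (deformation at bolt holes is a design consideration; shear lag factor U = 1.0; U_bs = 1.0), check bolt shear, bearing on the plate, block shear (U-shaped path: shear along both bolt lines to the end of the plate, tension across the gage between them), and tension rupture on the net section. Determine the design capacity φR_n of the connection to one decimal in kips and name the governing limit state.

Bolt shear: A_b = π(0.75)²/4 = 0.44179 in². φR_n = 0.75 × 54 × 0.44179 × 8 × 1 = 143.1 kips.
Bearing (0.5 in plate, F_u = 65 ksi): end bolts L_c = 1.625 − 0.8125/2 = 1.21875, R_n = min(1.2×1.21875×0.5×65, 2.4×0.75×0.5×65) = 47.531 kips/bolt; interior L_c = 2.3125 − 0.8125 = 1.5, R_n = 58.5 kips/bolt. φR_n = 0.75 × (2×47.531 + 6×58.5) = 334.5 kips.
Block shear: shear path 2×[1.625+3×2.3125] = 2×8.5625 in, A_gv = 8.5625, A_nv = 2×(8.5625 − 3.5×0.875)×0.5 = 5.5 in²; tension across gage: (2 − 1×0.875)×0.5 = 0.5625 in². R_n = min(0.6×65×5.5, 0.6×50×8.5625) + 1.0×65×0.5625 = min(214.5, 256.88) + 36.563 = 251.06 kips. φR_n = 0.75 × 251.06 = 188.3 kips.
Tension rupture (net): A_n = (7.375 − 2×0.875)×0.5 = 2.8125 in² (U = 1.0, A_e = A_n). φR_n = 0.75 × 65 × 2.8125 = 137.1 kips.
Governing: min(143.1, 334.5, 188.3, 137.1) = 137.1 kips → net-section rupture.

137.1 kips (net-section rupture governs)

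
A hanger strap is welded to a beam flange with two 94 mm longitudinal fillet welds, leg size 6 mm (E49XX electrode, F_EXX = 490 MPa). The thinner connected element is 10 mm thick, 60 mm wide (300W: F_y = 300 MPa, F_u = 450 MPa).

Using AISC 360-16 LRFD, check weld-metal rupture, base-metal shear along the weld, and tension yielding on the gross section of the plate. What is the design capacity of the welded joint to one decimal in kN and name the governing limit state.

162.0 kN (gross-section yield governs)

Weld metal: throat = 0.707×6 = 4.242 mm, L = 2×94 = 188 mm. φR_n = 0.75 × 0.6 × 490 × 4.242 × 188 = 175.8 kN.
Base metal shear (10 mm plate): yield φR_n = 1.0×0.6×300×10×188 = 338.4 kN; rupture φR_n = 0.75×0.6×450×10×188 = 380.7 kN; take 338.4 kN (yield).
Tension yield (gross): A_g = 60×10 = 600 mm². φR_n = 0.90 × 300 × 600 = 162.0 kN.
Governing: min(175.8, 338.4, 162.0) = 162.0 kN → gross-section yield.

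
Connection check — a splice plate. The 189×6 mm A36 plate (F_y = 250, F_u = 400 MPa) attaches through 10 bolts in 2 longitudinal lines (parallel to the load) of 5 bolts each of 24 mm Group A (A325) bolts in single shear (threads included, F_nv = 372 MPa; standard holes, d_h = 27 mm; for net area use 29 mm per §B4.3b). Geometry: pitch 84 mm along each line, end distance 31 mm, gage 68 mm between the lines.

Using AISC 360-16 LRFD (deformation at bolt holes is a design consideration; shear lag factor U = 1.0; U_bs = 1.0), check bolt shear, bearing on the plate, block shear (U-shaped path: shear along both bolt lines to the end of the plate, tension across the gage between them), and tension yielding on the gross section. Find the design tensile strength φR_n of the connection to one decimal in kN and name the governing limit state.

Bolt shear: A_b = π(24)²/4 = 452.39 mm². φR_n = 0.75 × 372 × 452.39 × 10 × 1 = 1262.2 kN.
Bearing (6 mm plate, F_u = 400 MPa): end bolts L_c = 31 − 27/2 = 17.5, R_n = min(1.2×17.5×6×400, 2.4×24×6×400) = 50.4 kN/bolt; interior L_c = 84 − 27 = 57, R_n = 138.24 kN/bolt. φR_n = 0.75 × (2×50.4 + 8×138.24) = 905.0 kN.
Block shear: shear path 2×[31+4×84] = 2×367 mm, A_gv = 4404, A_nv = 2×(367 − 4.5×29)×6 = 2838 mm²; tension across gage: (68 − 1×29)×6 = 234 mm². R_n = min(0.6×400×2838, 0.6×250×4404) + 1.0×400×234 = min(681.12, 660.6) + 93.6 = 754.2 kN. φR_n = 0.75 × 754.2 = 565.7 kN.
Tension yield (gross): A_g = 189×6 = 1134 mm². φR_n = 0.90 × 250 × 1134 = 255.2 kN.
Governing: min(1262.2, 905.0, 565.7, 255.2) = 255.2 kN → gross-section yield.

255.2 kN (gross-section yield governs)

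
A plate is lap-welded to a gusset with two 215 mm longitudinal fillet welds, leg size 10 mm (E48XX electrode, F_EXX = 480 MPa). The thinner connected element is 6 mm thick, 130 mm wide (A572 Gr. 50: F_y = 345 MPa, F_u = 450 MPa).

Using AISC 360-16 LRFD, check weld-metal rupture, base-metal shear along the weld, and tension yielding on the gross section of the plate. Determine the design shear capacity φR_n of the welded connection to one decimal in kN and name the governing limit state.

Weld metal: throat = 0.707×10 = 7.07 mm, L = 2×215 = 430 mm. φR_n = 0.75 × 0.6 × 480 × 7.07 × 430 = 656.7 kN.
Base metal shear (6 mm plate): yield φR_n = 1.0×0.6×345×6×430 = 534.1 kN; rupture φR_n = 0.75×0.6×450×6×430 = 522.5 kN; take 522.5 kN (rupture).
Tension yield (gross): A_g = 130×6 = 780 mm². φR_n = 0.90 × 345 × 780 = 242.2 kN.
Governing: min(656.7, 522.5, 242.2) = 242.2 kN → gross-section yield.

242.2 kN (gross-section yield governs)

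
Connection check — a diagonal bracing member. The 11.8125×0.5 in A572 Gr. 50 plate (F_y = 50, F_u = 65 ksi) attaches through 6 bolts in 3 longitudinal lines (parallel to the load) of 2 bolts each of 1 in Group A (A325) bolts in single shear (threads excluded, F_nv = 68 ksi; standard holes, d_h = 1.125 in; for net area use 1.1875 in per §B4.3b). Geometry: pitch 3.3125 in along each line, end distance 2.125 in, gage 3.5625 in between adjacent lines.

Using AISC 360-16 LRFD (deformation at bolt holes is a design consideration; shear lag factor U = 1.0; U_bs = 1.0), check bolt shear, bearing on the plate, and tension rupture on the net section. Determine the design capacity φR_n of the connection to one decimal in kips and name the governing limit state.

201.1 kips (net-section rupture governs)

Bolt shear: A_b = π(1)²/4 = 0.7854 in². φR_n = 0.75 × 68 × 0.7854 × 6 × 1 = 240.3 kips.
Bearing (0.5 in plate, F_u = 65 ksi): end bolts L_c = 2.125 − 1.125/2 = 1.5625, R_n = min(1.2×1.5625×0.5×65, 2.4×1×0.5×65) = 60.938 kips/bolt; interior L_c = 3.3125 − 1.125 = 2.1875, R_n = 78 kips/bolt. φR_n = 0.75 × (3×60.938 + 3×78) = 312.6 kips.
Tension rupture (net): A_n = (11.8125 − 3×1.1875)×0.5 = 4.125 in² (U = 1.0, A_e = A_n). φR_n = 0.75 × 65 × 4.125 = 201.1 kips.
Governing: min(240.3, 312.6, 201.1) = 201.1 kips → net-section rupture.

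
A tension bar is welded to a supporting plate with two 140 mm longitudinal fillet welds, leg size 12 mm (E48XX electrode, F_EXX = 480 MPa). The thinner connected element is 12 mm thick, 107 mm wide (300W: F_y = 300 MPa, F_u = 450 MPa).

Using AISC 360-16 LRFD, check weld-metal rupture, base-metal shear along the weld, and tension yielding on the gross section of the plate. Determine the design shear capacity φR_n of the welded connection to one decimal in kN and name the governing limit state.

346.7 kN (gross-section yield governs)

Weld metal: throat = 0.707×12 = 8.484 mm, L = 2×140 = 280 mm. φR_n = 0.75 × 0.6 × 480 × 8.484 × 280 = 513.1 kN.
Base metal shear (12 mm plate): yield φR_n = 1.0×0.6×300×12×280 = 604.8 kN; rupture φR_n = 0.75×0.6×450×12×280 = 680.4 kN; take 604.8 kN (yield).
Tension yield (gross): A_g = 107×12 = 1284 mm². φR_n = 0.90 × 300 × 1284 = 346.7 kN.
Governing: min(513.1, 604.8, 346.7) = 346.7 kN → gross-section yield.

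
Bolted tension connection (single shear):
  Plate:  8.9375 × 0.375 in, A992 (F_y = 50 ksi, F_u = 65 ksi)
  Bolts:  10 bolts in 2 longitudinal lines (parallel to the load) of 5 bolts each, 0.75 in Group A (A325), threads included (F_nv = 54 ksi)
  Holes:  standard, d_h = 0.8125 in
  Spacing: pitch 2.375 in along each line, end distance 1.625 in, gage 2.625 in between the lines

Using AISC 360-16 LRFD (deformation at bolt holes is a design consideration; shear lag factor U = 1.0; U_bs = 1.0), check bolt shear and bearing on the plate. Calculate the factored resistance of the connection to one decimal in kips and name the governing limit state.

178.9 kips (bolt shear governs)

Bolt shear: A_b = π(0.75)²/4 = 0.44179 in². φR_n = 0.75 × 54 × 0.44179 × 10 × 1 = 178.9 kips.
Bearing (0.375 in plate, F_u = 65 ksi): end bolts L_c = 1.625 − 0.8125/2 = 1.21875, R_n = min(1.2×1.21875×0.375×65, 2.4×0.75×0.375×65) = 35.648 kips/bolt; interior L_c = 2.375 − 0.8125 = 1.5625, R_n = 43.875 kips/bolt. φR_n = 0.75 × (2×35.648 + 8×43.875) = 316.7 kips.
Governing: min(178.9, 316.7) = 178.9 kips → bolt shear.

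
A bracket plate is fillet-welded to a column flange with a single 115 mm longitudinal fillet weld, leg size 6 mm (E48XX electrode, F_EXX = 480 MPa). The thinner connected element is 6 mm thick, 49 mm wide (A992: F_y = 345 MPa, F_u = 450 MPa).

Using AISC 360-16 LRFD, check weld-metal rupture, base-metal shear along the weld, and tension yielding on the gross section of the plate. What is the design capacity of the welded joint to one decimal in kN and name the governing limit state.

Weld metal: throat = 0.707×6 = 4.242 mm, L = 115 mm. φR_n = 0.75 × 0.6 × 480 × 4.242 × 115 = 105.4 kN.
Base metal shear (6 mm plate): yield φR_n = 1.0×0.6×345×6×115 = 142.8 kN; rupture φR_n = 0.75×0.6×450×6×115 = 139.7 kN; take 139.7 kN (rupture).
Tension yield (gross): A_g = 49×6 = 294 mm². φR_n = 0.90 × 345 × 294 = 91.3 kN.
Governing: min(105.4, 139.7, 91.3) = 91.3 kN → gross-section yield.

91.3 kN (gross-section yield governs)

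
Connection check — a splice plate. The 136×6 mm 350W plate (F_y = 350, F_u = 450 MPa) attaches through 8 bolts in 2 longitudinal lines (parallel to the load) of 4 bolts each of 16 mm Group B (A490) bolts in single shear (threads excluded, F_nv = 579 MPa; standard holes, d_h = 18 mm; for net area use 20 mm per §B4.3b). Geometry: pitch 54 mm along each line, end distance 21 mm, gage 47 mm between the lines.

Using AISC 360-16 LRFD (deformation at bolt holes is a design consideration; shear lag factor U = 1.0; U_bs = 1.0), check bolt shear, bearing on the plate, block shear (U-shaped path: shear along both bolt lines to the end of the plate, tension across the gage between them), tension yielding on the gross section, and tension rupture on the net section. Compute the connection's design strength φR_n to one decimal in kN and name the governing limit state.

194.4 kN (net-section rupture governs)

Bolt shear: A_b = π(16)²/4 = 201.06 mm². φR_n = 0.75 × 579 × 201.06 × 8 × 1 = 698.5 kN.
Bearing (6 mm plate, F_u = 450 MPa): end bolts L_c = 21 − 18/2 = 12, R_n = min(1.2×12×6×450, 2.4×16×6×450) = 38.88 kN/bolt; interior L_c = 54 − 18 = 36, R_n = 103.68 kN/bolt. φR_n = 0.75 × (2×38.88 + 6×103.68) = 524.9 kN.
Block shear: shear path 2×[21+3×54] = 2×183 mm, A_gv = 2196, A_nv = 2×(183 − 3.5×20)×6 = 1356 mm²; tension across gage: (47 − 1×20)×6 = 162 mm². R_n = min(0.6×450×1356, 0.6×350×2196) + 1.0×450×162 = min(366.12, 461.16) + 72.9 = 439.02 kN. φR_n = 0.75 × 439.02 = 329.3 kN.
Tension yield (gross): A_g = 136×6 = 816 mm². φR_n = 0.90 × 350 × 816 = 257.0 kN.
Tension rupture (net): A_n = (136 − 2×20)×6 = 576 mm² (U = 1.0, A_e = A_n). φR_n = 0.75 × 450 × 576 = 194.4 kN.
Governing: min(698.5, 524.9, 329.3, 257.0, 194.4) = 194.4 kN → net-section rupture.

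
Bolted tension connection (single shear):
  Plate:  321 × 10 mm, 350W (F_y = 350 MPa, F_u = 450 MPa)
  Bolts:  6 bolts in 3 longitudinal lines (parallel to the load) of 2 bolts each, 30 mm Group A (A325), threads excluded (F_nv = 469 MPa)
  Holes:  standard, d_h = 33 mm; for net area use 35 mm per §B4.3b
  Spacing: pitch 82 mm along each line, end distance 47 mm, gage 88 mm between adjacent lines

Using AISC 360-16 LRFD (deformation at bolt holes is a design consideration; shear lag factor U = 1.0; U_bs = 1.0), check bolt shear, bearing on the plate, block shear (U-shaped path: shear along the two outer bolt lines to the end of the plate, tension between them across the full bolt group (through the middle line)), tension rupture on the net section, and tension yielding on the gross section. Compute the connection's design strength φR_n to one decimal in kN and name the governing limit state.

Bolt shear: A_b = π(30)²/4 = 706.86 mm². φR_n = 0.75 × 469 × 706.86 × 6 × 1 = 1491.8 kN.
Bearing (10 mm plate, F_u = 450 MPa): end bolts L_c = 47 − 33/2 = 30.5, R_n = min(1.2×30.5×10×450, 2.4×30×10×450) = 164.7 kN/bolt; interior L_c = 82 − 33 = 49, R_n = 264.6 kN/bolt. φR_n = 0.75 × (3×164.7 + 3×264.6) = 965.9 kN.
Block shear: shear path 2×[47+1×82] = 2×129 mm, A_gv = 2580, A_nv = 2×(129 − 1.5×35)×10 = 1530 mm²; tension across gage: (176 − 2×35)×10 = 1060 mm². R_n = min(0.6×450×1530, 0.6×350×2580) + 1.0×450×1060 = min(413.1, 541.8) + 477 = 890.1 kN. φR_n = 0.75 × 890.1 = 667.6 kN.
Tension rupture (net): A_n = (321 − 3×35)×10 = 2160 mm² (U = 1.0, A_e = A_n). φR_n = 0.75 × 450 × 2160 = 729.0 kN.
Tension yield (gross): A_g = 321×10 = 3210 mm². φR_n = 0.90 × 350 × 3210 = 1011.2 kN.
Governing: min(1491.8, 965.9, 667.6, 729.0, 1011.2) = 667.6 kN → block shear.

667.6 kN (block shear governs)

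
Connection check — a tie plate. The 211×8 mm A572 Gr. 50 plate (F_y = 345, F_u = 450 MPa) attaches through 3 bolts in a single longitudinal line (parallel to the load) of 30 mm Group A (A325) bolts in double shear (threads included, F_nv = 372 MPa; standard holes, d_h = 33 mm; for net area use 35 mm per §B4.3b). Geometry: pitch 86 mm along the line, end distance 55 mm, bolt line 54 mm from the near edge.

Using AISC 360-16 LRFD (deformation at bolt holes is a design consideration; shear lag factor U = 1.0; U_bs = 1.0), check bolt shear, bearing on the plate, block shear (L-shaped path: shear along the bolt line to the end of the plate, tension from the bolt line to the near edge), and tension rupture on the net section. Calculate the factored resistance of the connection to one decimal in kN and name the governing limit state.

Bolt shear: A_b = π(30)²/4 = 706.86 mm². φR_n = 0.75 × 372 × 706.86 × 3 × 2 = 1183.3 kN.
Bearing (8 mm plate, F_u = 450 MPa): end bolts L_c = 55 − 33/2 = 38.5, R_n = min(1.2×38.5×8×450, 2.4×30×8×450) = 166.32 kN/bolt; interior L_c = 86 − 33 = 53, R_n = 228.96 kN/bolt. φR_n = 0.75 × (1×166.32 + 2×228.96) = 468.2 kN.
Block shear: shear path 1×[55+2×86] = 1×227 mm, A_gv = 1816, A_nv = 1×(227 − 2.5×35)×8 = 1116 mm²; tension to near edge: (54 − 0.5×35)×8 = 292 mm². R_n = min(0.6×450×1116, 0.6×345×1816) + 1.0×450×292 = min(301.32, 375.91) + 131.4 = 432.72 kN. φR_n = 0.75 × 432.72 = 324.5 kN.
Tension rupture (net): A_n = (211 − 1×35)×8 = 1408 mm² (U = 1.0, A_e = A_n). φR_n = 0.75 × 450 × 1408 = 475.2 kN.
Governing: min(1183.3, 468.2, 324.5, 475.2) = 324.5 kN → block shear.

324.5 kN (block shear governs)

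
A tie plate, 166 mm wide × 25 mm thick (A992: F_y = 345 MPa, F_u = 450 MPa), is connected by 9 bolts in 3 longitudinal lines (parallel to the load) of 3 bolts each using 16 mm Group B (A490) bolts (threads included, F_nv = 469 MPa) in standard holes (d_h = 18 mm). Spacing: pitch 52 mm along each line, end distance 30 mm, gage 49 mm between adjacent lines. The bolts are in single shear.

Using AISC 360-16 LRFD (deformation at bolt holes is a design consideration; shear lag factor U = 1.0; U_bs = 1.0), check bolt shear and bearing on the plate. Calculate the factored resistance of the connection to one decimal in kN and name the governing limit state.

636.5 kN (bolt shear governs)

Bolt shear: A_b = π(16)²/4 = 201.06 mm². φR_n = 0.75 × 469 × 201.06 × 9 × 1 = 636.5 kN.
Bearing (25 mm plate, F_u = 450 MPa): end bolts L_c = 30 − 18/2 = 21, R_n = min(1.2×21×25×450, 2.4×16×25×450) = 283.5 kN/bolt; interior L_c = 52 − 18 = 34, R_n = 432 kN/bolt. φR_n = 0.75 × (3×283.5 + 6×432) = 2581.9 kN.
Governing: min(636.5, 2581.9) = 636.5 kN → bolt shear.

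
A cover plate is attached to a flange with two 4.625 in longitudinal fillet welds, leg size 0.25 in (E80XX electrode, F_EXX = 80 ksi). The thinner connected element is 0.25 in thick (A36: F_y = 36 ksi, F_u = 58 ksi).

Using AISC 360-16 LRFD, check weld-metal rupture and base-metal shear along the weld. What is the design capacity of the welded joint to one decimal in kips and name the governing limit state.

50.0 kips (base-metal shear governs)

Weld metal: throat = 0.707×0.25 = 0.17675 in, L = 2×4.625 = 9.25 in. φR_n = 0.75 × 0.6 × 80 × 0.17675 × 9.25 = 58.9 kips.
Base metal shear (0.25 in plate): yield φR_n = 1.0×0.6×36×0.25×9.25 = 50.0 kips; rupture φR_n = 0.75×0.6×58×0.25×9.25 = 60.4 kips; take 50.0 kips (yield).
Governing: min(58.9, 50.0) = 50.0 kips → base-metal shear.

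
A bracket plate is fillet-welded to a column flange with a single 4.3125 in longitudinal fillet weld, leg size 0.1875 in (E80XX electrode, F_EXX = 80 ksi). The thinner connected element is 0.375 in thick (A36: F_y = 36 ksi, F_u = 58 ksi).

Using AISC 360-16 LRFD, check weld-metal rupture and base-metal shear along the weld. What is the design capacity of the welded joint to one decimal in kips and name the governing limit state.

20.6 kips (weld metal governs)

Weld metal: throat = 0.707×0.1875 = 0.13256 in, L = 4.3125 in. φR_n = 0.75 × 0.6 × 80 × 0.13256 × 4.3125 = 20.6 kips.
Base metal shear (0.375 in plate): yield φR_n = 1.0×0.6×36×0.375×4.3125 = 34.9 kips; rupture φR_n = 0.75×0.6×58×0.375×4.3125 = 42.2 kips; take 34.9 kips (yield).
Governing: min(20.6, 34.9) = 20.6 kips → weld metal.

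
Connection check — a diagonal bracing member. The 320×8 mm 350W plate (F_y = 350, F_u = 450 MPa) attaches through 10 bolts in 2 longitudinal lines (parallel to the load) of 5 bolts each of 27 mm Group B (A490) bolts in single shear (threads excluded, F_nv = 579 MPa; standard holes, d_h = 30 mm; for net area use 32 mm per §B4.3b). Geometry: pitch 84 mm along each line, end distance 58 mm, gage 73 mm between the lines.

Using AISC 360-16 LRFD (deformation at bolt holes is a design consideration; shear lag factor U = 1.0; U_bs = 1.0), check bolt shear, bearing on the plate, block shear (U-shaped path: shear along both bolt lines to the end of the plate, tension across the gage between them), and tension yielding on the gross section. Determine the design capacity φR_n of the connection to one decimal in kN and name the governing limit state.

806.4 kN (gross-section yield governs)

Bolt shear: A_b = π(27)²/4 = 572.56 mm². φR_n = 0.75 × 579 × 572.56 × 10 × 1 = 2486.3 kN.
Bearing (8 mm plate, F_u = 450 MPa): end bolts L_c = 58 − 30/2 = 43, R_n = min(1.2×43×8×450, 2.4×27×8×450) = 185.76 kN/bolt; interior L_c = 84 − 30 = 54, R_n = 233.28 kN/bolt. φR_n = 0.75 × (2×185.76 + 8×233.28) = 1678.3 kN.
Block shear: shear path 2×[58+4×84] = 2×394 mm, A_gv = 6304, A_nv = 2×(394 − 4.5×32)×8 = 4000 mm²; tension across gage: (73 − 1×32)×8 = 328 mm². R_n = min(0.6×450×4000, 0.6×350×6304) + 1.0×450×328 = min(1080, 1323.8) + 147.6 = 1227.6 kN. φR_n = 0.75 × 1227.6 = 920.7 kN.
Tension yield (gross): A_g = 320×8 = 2560 mm². φR_n = 0.90 × 350 × 2560 = 806.4 kN.
Governing: min(2486.3, 1678.3, 920.7, 806.4) = 806.4 kN → gross-section yield.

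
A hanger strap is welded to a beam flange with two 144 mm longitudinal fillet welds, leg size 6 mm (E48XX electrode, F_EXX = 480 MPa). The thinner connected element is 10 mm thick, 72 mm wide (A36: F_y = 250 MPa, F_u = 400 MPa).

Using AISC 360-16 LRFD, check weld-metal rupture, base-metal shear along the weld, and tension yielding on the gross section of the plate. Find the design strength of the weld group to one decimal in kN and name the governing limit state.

Weld metal: throat = 0.707×6 = 4.242 mm, L = 2×144 = 288 mm. φR_n = 0.75 × 0.6 × 480 × 4.242 × 288 = 263.9 kN.
Base metal shear (10 mm plate): yield φR_n = 1.0×0.6×250×10×288 = 432.0 kN; rupture φR_n = 0.75×0.6×400×10×288 = 518.4 kN; take 432.0 kN (yield).
Tension yield (gross): A_g = 72×10 = 720 mm². φR_n = 0.90 × 250 × 720 = 162.0 kN.
Governing: min(263.9, 432.0, 162.0) = 162.0 kN → gross-section yield.

162.0 kN (gross-section yield governs)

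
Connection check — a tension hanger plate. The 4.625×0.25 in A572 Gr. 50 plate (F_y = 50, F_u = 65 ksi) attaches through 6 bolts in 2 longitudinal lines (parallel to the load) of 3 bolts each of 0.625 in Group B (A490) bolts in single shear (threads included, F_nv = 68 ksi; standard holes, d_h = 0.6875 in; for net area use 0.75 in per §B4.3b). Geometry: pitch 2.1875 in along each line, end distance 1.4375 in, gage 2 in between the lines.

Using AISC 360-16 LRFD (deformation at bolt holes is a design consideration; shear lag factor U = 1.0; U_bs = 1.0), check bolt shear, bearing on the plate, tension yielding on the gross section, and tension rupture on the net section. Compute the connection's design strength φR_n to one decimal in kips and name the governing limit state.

38.1 kips (net-section rupture governs)

Bolt shear: A_b = π(0.625)²/4 = 0.3068 in². φR_n = 0.75 × 68 × 0.3068 × 6 × 1 = 93.9 kips.
Bearing (0.25 in plate, F_u = 65 ksi): end bolts L_c = 1.4375 − 0.6875/2 = 1.09375, R_n = min(1.2×1.09375×0.25×65, 2.4×0.625×0.25×65) = 21.328 kips/bolt; interior L_c = 2.1875 − 0.6875 = 1.5, R_n = 24.375 kips/bolt. φR_n = 0.75 × (2×21.328 + 4×24.375) = 105.1 kips.
Tension yield (gross): A_g = 4.625×0.25 = 1.1563 in². φR_n = 0.90 × 50 × 1.1563 = 52.0 kips.
Tension rupture (net): A_n = (4.625 − 2×0.75)×0.25 = 0.78125 in² (U = 1.0, A_e = A_n). φR_n = 0.75 × 65 × 0.78125 = 38.1 kips.
Governing: min(93.9, 105.1, 52.0, 38.1) = 38.1 kips → net-section rupture.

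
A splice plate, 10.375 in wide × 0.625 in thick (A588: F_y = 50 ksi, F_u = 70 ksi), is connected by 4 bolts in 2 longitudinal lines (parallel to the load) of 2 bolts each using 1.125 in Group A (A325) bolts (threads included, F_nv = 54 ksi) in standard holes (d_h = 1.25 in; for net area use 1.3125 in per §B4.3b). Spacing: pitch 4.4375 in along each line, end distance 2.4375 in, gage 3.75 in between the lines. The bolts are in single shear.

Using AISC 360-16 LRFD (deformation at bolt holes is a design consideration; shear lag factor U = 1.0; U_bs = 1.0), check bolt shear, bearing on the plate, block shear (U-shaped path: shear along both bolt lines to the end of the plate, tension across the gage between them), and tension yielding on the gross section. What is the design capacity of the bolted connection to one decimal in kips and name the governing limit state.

161.0 kips (bolt shear governs)

Bolt shear: A_b = π(1.125)²/4 = 0.99402 in². φR_n = 0.75 × 54 × 0.99402 × 4 × 1 = 161.0 kips.
Bearing (0.625 in plate, F_u = 70 ksi): end bolts L_c = 2.4375 − 1.25/2 = 1.8125, R_n = min(1.2×1.8125×0.625×70, 2.4×1.125×0.625×70) = 95.156 kips/bolt; interior L_c = 4.4375 − 1.25 = 3.1875, R_n = 118.13 kips/bolt. φR_n = 0.75 × (2×95.156 + 2×118.13) = 319.9 kips.
Block shear: shear path 2×[2.4375+1×4.4375] = 2×6.875 in, A_gv = 8.5938, A_nv = 2×(6.875 − 1.5×1.3125)×0.625 = 6.1328 in²; tension across gage: (3.75 − 1×1.3125)×0.625 = 1.5234 in². R_n = min(0.6×70×6.1328, 0.6×50×8.5938) + 1.0×70×1.5234 = min(257.58, 257.81) + 106.64 = 364.22 kips. φR_n = 0.75 × 364.22 = 273.2 kips.
Tension yield (gross): A_g = 10.375×0.625 = 6.4844 in². φR_n = 0.90 × 50 × 6.4844 = 291.8 kips.
Governing: min(161.0, 319.9, 273.2, 291.8) = 161.0 kips → bolt shear.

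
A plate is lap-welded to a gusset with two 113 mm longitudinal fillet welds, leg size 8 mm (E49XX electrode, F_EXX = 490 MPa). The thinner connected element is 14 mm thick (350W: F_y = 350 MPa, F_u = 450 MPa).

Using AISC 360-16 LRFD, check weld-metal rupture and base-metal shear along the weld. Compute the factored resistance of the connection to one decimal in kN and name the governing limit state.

281.9 kN (weld metal governs)

Weld metal: throat = 0.707×8 = 5.656 mm, L = 2×113 = 226 mm. φR_n = 0.75 × 0.6 × 490 × 5.656 × 226 = 281.9 kN.
Base metal shear (14 mm plate): yield φR_n = 1.0×0.6×350×14×226 = 664.4 kN; rupture φR_n = 0.75×0.6×450×14×226 = 640.7 kN; take 640.7 kN (rupture).
Governing: min(281.9, 640.7) = 281.9 kN → weld metal.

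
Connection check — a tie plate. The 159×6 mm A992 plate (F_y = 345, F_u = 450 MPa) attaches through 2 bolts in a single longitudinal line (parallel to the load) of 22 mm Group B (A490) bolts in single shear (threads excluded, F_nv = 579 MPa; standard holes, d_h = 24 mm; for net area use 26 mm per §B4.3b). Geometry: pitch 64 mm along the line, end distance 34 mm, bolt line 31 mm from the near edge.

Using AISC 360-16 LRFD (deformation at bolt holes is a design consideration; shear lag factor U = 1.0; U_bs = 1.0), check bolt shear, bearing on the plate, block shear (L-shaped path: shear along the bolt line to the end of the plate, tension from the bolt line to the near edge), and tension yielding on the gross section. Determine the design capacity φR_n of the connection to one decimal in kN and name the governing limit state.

Bolt shear: A_b = π(22)²/4 = 380.13 mm². φR_n = 0.75 × 579 × 380.13 × 2 × 1 = 330.1 kN.
Bearing (6 mm plate, F_u = 450 MPa): end bolts L_c = 34 − 24/2 = 22, R_n = min(1.2×22×6×450, 2.4×22×6×450) = 71.28 kN/bolt; interior L_c = 64 − 24 = 40, R_n = 129.6 kN/bolt. φR_n = 0.75 × (1×71.28 + 1×129.6) = 150.7 kN.
Block shear: shear path 1×[34+1×64] = 1×98 mm, A_gv = 588, A_nv = 1×(98 − 1.5×26)×6 = 354 mm²; tension to near edge: (31 − 0.5×26)×6 = 108 mm². R_n = min(0.6×450×354, 0.6×345×588) + 1.0×450×108 = min(95.58, 121.72) + 48.6 = 144.18 kN. φR_n = 0.75 × 144.18 = 108.1 kN.
Tension yield (gross): A_g = 159×6 = 954 mm². φR_n = 0.90 × 345 × 954 = 296.2 kN.
Governing: min(330.1, 150.7, 108.1, 296.2) = 108.1 kN → block shear.

108.1 kN (block shear governs)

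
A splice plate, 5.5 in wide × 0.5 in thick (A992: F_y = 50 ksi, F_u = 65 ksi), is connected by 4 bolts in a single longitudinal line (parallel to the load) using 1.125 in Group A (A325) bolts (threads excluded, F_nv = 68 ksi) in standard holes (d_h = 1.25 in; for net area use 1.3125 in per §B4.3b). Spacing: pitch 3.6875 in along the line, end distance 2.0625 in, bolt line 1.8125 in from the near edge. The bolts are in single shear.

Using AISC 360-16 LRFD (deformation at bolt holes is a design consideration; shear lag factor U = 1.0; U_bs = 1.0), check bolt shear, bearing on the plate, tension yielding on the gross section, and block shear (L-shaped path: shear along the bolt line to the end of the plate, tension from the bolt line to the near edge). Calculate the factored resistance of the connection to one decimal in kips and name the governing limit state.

Bolt shear: A_b = π(1.125)²/4 = 0.99402 in². φR_n = 0.75 × 68 × 0.99402 × 4 × 1 = 202.8 kips.
Bearing (0.5 in plate, F_u = 65 ksi): end bolts L_c = 2.0625 − 1.25/2 = 1.4375, R_n = min(1.2×1.4375×0.5×65, 2.4×1.125×0.5×65) = 56.063 kips/bolt; interior L_c = 3.6875 − 1.25 = 2.4375, R_n = 87.75 kips/bolt. φR_n = 0.75 × (1×56.063 + 3×87.75) = 239.5 kips.
Tension yield (gross): A_g = 5.5×0.5 = 2.75 in². φR_n = 0.90 × 50 × 2.75 = 123.8 kips.
Block shear: shear path 1×[2.0625+3×3.6875] = 1×13.125 in, A_gv = 6.5625, A_nv = 1×(13.125 − 3.5×1.3125)×0.5 = 4.2656 in²; tension to near edge: (1.8125 − 0.5×1.3125)×0.5 = 0.57813 in². R_n = min(0.6×65×4.2656, 0.6×50×6.5625) + 1.0×65×0.57813 = min(166.36, 196.88) + 37.578 = 203.94 kips. φR_n = 0.75 × 203.94 = 153.0 kips.
Governing: min(202.8, 239.5, 123.8, 153.0) = 123.8 kips → gross-section yield.

123.8 kips (gross-section yield governs)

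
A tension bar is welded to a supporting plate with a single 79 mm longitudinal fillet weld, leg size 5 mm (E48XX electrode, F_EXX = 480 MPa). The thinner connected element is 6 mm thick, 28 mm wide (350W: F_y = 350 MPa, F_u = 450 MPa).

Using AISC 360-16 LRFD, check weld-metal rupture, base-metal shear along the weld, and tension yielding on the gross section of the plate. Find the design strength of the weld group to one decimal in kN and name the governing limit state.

52.9 kN (gross-section yield governs)

Weld metal: throat = 0.707×5 = 3.535 mm, L = 79 mm. φR_n = 0.75 × 0.6 × 480 × 3.535 × 79 = 60.3 kN.
Base metal shear (6 mm plate): yield φR_n = 1.0×0.6×350×6×79 = 99.5 kN; rupture φR_n = 0.75×0.6×450×6×79 = 96.0 kN; take 96.0 kN (rupture).
Tension yield (gross): A_g = 28×6 = 168 mm². φR_n = 0.90 × 350 × 168 = 52.9 kN.
Governing: min(60.3, 96.0, 52.9) = 52.9 kN → gross-section yield.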